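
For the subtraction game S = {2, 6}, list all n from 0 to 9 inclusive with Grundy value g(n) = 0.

Build the Grundy sequence with g(k) = mex{g(k−s) : s ∈ {2, 6}, s ≤ k}:
g(0) = mex{} = 0
g(1) = mex{} = 0
g(2) = mex{0} = 1
g(3) = mex{0} = 1
g(4) = mex{1} = 0
g(5) = mex{1} = 0
g(6) = mex{0} = 1
g(7) = mex{0} = 1
g(8) = mex{1} = 0
g(9) = mex{1} = 0
The P-positions (g = 0) in 0..9 are 0, 1, 4, 5, 8, 9.

0, 1, 4, 5, 8, 9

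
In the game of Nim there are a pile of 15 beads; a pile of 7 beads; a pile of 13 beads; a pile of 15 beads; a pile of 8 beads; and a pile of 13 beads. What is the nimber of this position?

15

Compute the nim-sum pairwise:
15 ⊕ 7 = 8
8 ⊕ 13 = 5
5 ⊕ 15 = 10
10 ⊕ 8 = 2
2 ⊕ 13 = 15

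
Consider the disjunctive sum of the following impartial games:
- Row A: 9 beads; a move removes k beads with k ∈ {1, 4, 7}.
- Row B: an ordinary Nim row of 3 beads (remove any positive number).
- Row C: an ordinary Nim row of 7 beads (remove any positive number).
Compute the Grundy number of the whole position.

5

Build the Grundy sequence for row A with g(k) = mex{g(k−s) : s ∈ {1, 4, 7}, s ≤ k}:
k:     0  1  2  3  4  5  6  7  8  9
g(k):  0  1  0  1  2  0  1  2  0  1
So g(9) = 1.
Row B is a plain Nim row of size 3, so its Grundy value is 3.
Row C is a plain Nim row of size 7, so its Grundy value is 7.
By the Sprague-Grundy theorem, the Grundy value of a sum of independent games is the XOR of the component values.
Combined value = 1 XOR 3 XOR 7 = 5.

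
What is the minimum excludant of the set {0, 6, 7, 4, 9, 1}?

2

The values 0, 1 are all present; 2 is the first non-negative integer missing from the set.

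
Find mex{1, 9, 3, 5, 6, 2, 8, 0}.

The values 0, 1, 2, 3 are all present; 4 is the first non-negative integer missing from the set.

4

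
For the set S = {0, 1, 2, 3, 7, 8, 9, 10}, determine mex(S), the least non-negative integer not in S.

The values 0, 1, 2, 3 are all present; 4 is the first non-negative integer missing from the set.

4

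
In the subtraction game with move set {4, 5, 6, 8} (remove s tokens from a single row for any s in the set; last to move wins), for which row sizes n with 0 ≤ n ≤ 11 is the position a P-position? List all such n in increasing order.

0, 1, 2, 3

Build the Grundy sequence with g(k) = mex{g(k−s) : s ∈ {4, 5, 6, 8}, s ≤ k}:
g(0) = mex{} = 0
g(1) = mex{} = 0
g(2) = mex{} = 0
g(3) = mex{} = 0
g(4) = mex{0} = 1
g(5) = mex{0} = 1
g(6) = mex{0} = 1
g(7) = mex{0} = 1
g(8) = mex{0,1} = 2
g(9) = mex{0,1} = 2
g(10) = mex{0,1} = 2
g(11) = mex{0,1} = 2
The P-positions (g = 0) in 0..11 are 0, 1, 2, 3.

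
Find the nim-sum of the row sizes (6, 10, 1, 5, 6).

14

Nim-sum: 6 ⊕ 10 ⊕ 1 ⊕ 5 ⊕ 6 = 14.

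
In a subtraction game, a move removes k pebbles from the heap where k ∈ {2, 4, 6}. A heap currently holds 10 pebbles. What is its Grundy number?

Compute g(0), g(1), … for moves {2, 4, 6}:
k:     0  1  2  3  4  5  6  7  8  9 10
g(k):  0  0  1  1  2  2  3  3  0  0  1
So g(10) = 1.

1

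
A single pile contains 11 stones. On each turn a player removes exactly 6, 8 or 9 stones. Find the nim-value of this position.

1

Grundy values for subtraction set {6, 8, 9}:
g(0) = mex{} = 0
g(1) = mex{} = 0
g(2) = mex{} = 0
g(3) = mex{} = 0
g(4) = mex{} = 0
g(5) = mex{} = 0
g(6) = mex{0} = 1
g(7) = mex{0} = 1
g(8) = mex{0} = 1
g(9) = mex{0} = 1
g(10) = mex{0} = 1
g(11) = mex{0} = 1
So g(11) = 1.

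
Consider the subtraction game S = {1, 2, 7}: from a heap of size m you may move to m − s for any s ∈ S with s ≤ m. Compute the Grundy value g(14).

Build the Grundy sequence with g(k) = mex{g(k−s) : s ∈ {1, 2, 7}, s ≤ k}:
g(0) = mex{} = 0
g(1) = mex{0} = 1
g(2) = mex{0,1} = 2
g(3) = mex{1,2} = 0
g(4) = mex{0,2} = 1
g(5) = mex{0,1} = 2
g(6) = mex{1,2} = 0
g(7) = mex{0,2} = 1
g(8) = mex{0,1} = 2
g(9) = mex{1,2} = 0
g(10) = mex{0,2} = 1
g(11) = mex{0,1} = 2
g(12) = mex{1,2} = 0
g(13) = mex{0,2} = 1
g(14) = mex{0,1} = 2
So g(14) = 2.

2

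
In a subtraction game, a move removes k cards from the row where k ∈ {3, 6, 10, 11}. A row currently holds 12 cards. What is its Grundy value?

1

Compute g(0), g(1), … for moves {3, 6, 10, 11}:
k:     0  1  2  3  4  5  6  7  8  9 10 11 12
g(k):  0  0  0  1  1  1  2  2  2  0  3  3  1
So g(12) = 1.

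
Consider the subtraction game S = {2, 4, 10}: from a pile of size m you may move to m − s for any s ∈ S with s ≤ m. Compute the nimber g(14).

Compute g(0), g(1), … for moves {2, 4, 10}:
g(0) = mex{} = 0
g(1) = mex{} = 0
g(2) = mex{0} = 1
g(3) = mex{0} = 1
g(4) = mex{0,1} = 2
g(5) = mex{0,1} = 2
g(6) = mex{1,2} = 0
g(7) = mex{1,2} = 0
g(8) = mex{0,2} = 1
g(9) = mex{0,2} = 1
g(10) = mex{0,1} = 2
g(11) = mex{0,1} = 2
g(12) = mex{1,2} = 0
g(13) = mex{1,2} = 0
g(14) = mex{0,2} = 1
So g(14) = 1.

1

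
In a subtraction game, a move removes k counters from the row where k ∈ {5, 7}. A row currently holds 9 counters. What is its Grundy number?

1

Grundy values for subtraction set {5, 7}:
g(0) = mex{} = 0
g(1) = mex{} = 0
g(2) = mex{} = 0
g(3) = mex{} = 0
g(4) = mex{} = 0
g(5) = mex{0} = 1
g(6) = mex{0} = 1
g(7) = mex{0} = 1
g(8) = mex{0} = 1
g(9) = mex{0} = 1
So g(9) = 1.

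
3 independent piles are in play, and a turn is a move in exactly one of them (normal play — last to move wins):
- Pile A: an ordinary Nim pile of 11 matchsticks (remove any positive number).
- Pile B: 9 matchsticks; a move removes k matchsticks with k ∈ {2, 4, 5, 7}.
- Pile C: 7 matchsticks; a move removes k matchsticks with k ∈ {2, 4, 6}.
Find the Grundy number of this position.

Pile A is a plain Nim pile of size 11, so its Grundy value is 11.
For pile B, compute g(0), g(1), … with moves {2, 4, 5, 7}:
g(0) = mex{} = 0
g(1) = mex{} = 0
g(2) = mex{0} = 1
g(3) = mex{0} = 1
g(4) = mex{0,1} = 2
g(5) = mex{0,1} = 2
g(6) = mex{0,1,2} = 3
g(7) = mex{0,1,2} = 3
g(8) = mex{0,1,2,3} = 4
g(9) = mex{1,2,3} = 0
So g(9) = 0.
Build the Grundy sequence for pile C with g(k) = mex{g(k−s) : s ∈ {2, 4, 6}, s ≤ k}:
k:     0  1  2  3  4  5  6  7
g(k):  0  0  1  1  2  2  3  3
So g(7) = 3.
The value of a disjunctive sum is the nim-sum of the parts.
Combined value = 11 XOR 0 XOR 3 = 8.

8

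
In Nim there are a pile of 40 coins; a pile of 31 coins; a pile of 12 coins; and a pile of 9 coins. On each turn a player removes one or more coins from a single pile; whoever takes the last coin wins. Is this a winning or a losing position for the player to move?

Winning position

In binary:
  101000  (40)
  011111  (31)
  001100  (12)
  001001  (9)
  ------
  110010  (50)
The nim-sum is 50 ≠ 0, so this is an N-position: the player to move can win.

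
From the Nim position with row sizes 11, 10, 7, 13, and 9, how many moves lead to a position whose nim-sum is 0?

3

In binary:
  1011  (11)
  1010  (10)
  0111  (7)
  1101  (13)
  1001  (9)
  ----
  0010  (2)
The overall nim-sum is X = 2. A row of size p has a winning move iff p XOR X < p (reduce it to p XOR X).
  11: 11 XOR 2 = 9 < 11 — winning move (to 9).
  10: 10 XOR 2 = 8 < 10 — winning move (to 8).
  7: 7 XOR 2 = 5 < 7 — winning move (to 5).
  13: 13 XOR 2 = 15 ≥ 13 — no move.
  9: 9 XOR 2 = 11 ≥ 9 — no move.
That gives 3 winning moves.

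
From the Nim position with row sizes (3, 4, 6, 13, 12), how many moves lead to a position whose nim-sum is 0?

Compute the nim-sum pairwise:
3 ⊕ 4 = 7
7 ⊕ 6 = 1
1 ⊕ 13 = 12
12 ⊕ 12 = 0
The nim-sum is already 0, so every move leaves a nonzero nim-sum — there are no winning moves.

0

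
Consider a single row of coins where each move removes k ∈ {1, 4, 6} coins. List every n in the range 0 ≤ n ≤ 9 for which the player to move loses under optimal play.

0, 2, 5, 7

Compute g(0), g(1), … for moves {1, 4, 6}:
k:     0  1  2  3  4  5  6  7  8  9
g(k):  0  1  0  1  2  0  1  0  1  2
The P-positions (g = 0) in 0..9 are 0, 2, 5, 7.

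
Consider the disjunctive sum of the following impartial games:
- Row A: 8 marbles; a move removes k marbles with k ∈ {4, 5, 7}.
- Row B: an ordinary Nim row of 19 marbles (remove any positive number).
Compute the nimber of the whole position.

Build the Grundy sequence for row A with g(k) = mex{g(k−s) : s ∈ {4, 5, 7}, s ≤ k}:
g(0) = mex{} = 0
g(1) = mex{} = 0
g(2) = mex{} = 0
g(3) = mex{} = 0
g(4) = mex{0} = 1
g(5) = mex{0} = 1
g(6) = mex{0} = 1
g(7) = mex{0} = 1
g(8) = mex{0,1} = 2
So g(8) = 2.
Row B is a plain Nim row of size 19, so its Grundy value is 19.
The value of a disjunctive sum is the nim-sum of the parts.
Combined value = 2 ⊕ 19 = 17.

17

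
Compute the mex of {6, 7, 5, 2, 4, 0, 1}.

3

The values 0, 1, 2 are all present; 3 is the first non-negative integer missing from the set.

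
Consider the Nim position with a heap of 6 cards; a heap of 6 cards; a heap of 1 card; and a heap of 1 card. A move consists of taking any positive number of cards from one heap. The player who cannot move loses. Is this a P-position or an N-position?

P-position

Write each in binary and XOR column by column:
  110  (6)
  110  (6)
  001  (1)
  001  (1)
  ---
  000  (0)
The nim-sum is 0, so this is a P-position: the player to move is in a losing position under optimal play.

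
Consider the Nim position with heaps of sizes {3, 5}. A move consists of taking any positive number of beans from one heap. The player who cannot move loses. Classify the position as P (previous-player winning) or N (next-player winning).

Nim-sum: 3 ^ 5 = 6.
The nim-sum is 6 ≠ 0, so this is an N-position: the player to move can win.

N-position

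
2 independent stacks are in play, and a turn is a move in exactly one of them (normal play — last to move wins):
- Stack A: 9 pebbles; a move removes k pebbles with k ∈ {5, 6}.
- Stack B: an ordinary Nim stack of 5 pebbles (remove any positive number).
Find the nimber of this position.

For stack A, compute g(0), g(1), … with moves {5, 6}:
k:     0  1  2  3  4  5  6  7  8  9
g(k):  0  0  0  0  0  1  1  1  1  1
So g(9) = 1.
Stack B is a plain Nim stack of size 5, so its Grundy value is 5.
The value of a disjunctive sum is the nim-sum of the parts.
Combined value = 1 XOR 5 = 4.

4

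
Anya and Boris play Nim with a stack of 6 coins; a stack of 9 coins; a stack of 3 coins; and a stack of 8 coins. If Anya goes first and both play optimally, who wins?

Write each in binary and XOR column by column:
  0110  (6)
  1001  (9)
  0011  (3)
  1000  (8)
  ----
  0100  (4)
The nim-sum is 4 ≠ 0, so this is an N-position: the player to move can win; Anya has a winning move.

Anya wins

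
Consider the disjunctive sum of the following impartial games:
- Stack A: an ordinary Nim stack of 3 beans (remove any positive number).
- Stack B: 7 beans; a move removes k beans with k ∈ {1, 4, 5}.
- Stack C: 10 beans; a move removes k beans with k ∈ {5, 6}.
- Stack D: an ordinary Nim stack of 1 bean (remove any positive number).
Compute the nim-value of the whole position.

3

Stack A is a plain Nim stack of size 3, so its Grundy value is 3.
For stack B, compute g(0), g(1), … with moves {1, 4, 5}:
k:     0  1  2  3  4  5  6  7
g(k):  0  1  0  1  2  3  2  3
So g(7) = 3.
For stack C, compute g(0), g(1), … with moves {5, 6}:
g(0) = mex{} = 0
g(1) = mex{} = 0
g(2) = mex{} = 0
g(3) = mex{} = 0
g(4) = mex{} = 0
g(5) = mex{0} = 1
g(6) = mex{0} = 1
g(7) = mex{0} = 1
g(8) = mex{0} = 1
g(9) = mex{0} = 1
g(10) = mex{0,1} = 2
So g(10) = 2.
Stack D is a plain Nim stack of size 1, so its Grundy value is 1.
The value of a disjunctive sum is the nim-sum of the parts.
Combined value = 3 ⊕ 3 ⊕ 2 ⊕ 1 = 3.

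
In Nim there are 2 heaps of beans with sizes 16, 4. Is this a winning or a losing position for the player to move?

Write each in binary and XOR column by column:
  10000  (16)
  00100  (4)
  -----
  10100  (20)
The nim-sum is 20 ≠ 0, so this is an N-position: the player to move can win.

Winning position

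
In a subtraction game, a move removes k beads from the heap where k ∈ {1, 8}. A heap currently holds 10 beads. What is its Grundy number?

1

Grundy values for subtraction set {1, 8}:
g(0) = mex{} = 0
g(1) = mex{0} = 1
g(2) = mex{1} = 0
g(3) = mex{0} = 1
g(4) = mex{1} = 0
g(5) = mex{0} = 1
g(6) = mex{1} = 0
g(7) = mex{0} = 1
g(8) = mex{0,1} = 2
g(9) = mex{1,2} = 0
g(10) = mex{0} = 1
So g(10) = 1.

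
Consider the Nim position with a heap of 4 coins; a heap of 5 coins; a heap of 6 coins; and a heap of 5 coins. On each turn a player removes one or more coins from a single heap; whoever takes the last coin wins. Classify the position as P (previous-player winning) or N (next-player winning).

In binary:
  100  (4)
  101  (5)
  110  (6)
  101  (5)
  ---
  010  (2)
The nim-sum is 2 ≠ 0, so this is an N-position: the player to move can win.

N-position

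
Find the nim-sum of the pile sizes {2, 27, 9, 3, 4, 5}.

18

Compute the nim-sum pairwise:
2 ^ 27 = 25
25 ^ 9 = 16
16 ^ 3 = 19
19 ^ 4 = 23
23 ^ 5 = 18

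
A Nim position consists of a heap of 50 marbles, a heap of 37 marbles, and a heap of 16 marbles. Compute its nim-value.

7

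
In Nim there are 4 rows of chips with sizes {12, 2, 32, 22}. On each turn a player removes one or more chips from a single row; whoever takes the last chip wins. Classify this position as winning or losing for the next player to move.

Write each in binary and XOR column by column:
  001100  (12)
  000010  (2)
  100000  (32)
  010110  (22)
  ------
  111000  (56)
The nim-sum is 56 ≠ 0, so this is an N-position: the player to move can win.

Winning position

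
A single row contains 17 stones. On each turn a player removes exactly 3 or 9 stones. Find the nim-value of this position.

Compute g(0), g(1), … for moves {3, 9}:
k:     0  1  2  3  4  5  6  7  8  9 10 11 12 13 14 15 16 17
g(k):  0  0  0  1  1  1  0  0  0  1  1  1  0  0  0  1  1  1
So g(17) = 1.

1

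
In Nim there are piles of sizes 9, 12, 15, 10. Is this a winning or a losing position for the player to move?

Losing position

Nim-sum: 9 XOR 12 XOR 15 XOR 10 = 0.
The nim-sum is 0, so this is a P-position: the player to move is in a losing position under optimal play.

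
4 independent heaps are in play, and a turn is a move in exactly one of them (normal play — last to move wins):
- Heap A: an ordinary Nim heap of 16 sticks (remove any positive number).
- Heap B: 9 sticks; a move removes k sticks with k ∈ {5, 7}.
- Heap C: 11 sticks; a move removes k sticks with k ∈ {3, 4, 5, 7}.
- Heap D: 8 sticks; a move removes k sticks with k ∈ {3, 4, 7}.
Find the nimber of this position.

19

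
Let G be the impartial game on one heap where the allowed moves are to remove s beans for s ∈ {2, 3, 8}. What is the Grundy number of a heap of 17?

Build the Grundy sequence with g(k) = mex{g(k−s) : s ∈ {2, 3, 8}, s ≤ k}:
k:     0  1  2  3  4  5  6  7  8  9 10 11 12 13 14 15 16 17
g(k):  0  0  1  1  2  0  0  1  1  2  0  0  1  1  2  0  0  1
So g(17) = 1.

1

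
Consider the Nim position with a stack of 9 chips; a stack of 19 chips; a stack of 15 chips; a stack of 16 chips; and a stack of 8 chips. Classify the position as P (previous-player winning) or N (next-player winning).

N-position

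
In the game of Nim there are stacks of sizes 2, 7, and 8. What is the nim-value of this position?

Bitwise XOR of the heap sizes:
  0010  (2)
  0111  (7)
  1000  (8)
  ----
  1101  (13)

13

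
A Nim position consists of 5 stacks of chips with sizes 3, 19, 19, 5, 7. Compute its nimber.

1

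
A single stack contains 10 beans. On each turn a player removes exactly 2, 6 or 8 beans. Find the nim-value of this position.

3

Grundy values for subtraction set {2, 6, 8}:
k:     0  1  2  3  4  5  6  7  8  9 10
g(k):  0  0  1  1  0  0  1  1  2  2  3
So g(10) = 3.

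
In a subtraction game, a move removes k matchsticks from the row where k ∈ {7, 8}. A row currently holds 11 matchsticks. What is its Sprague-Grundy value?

Compute g(0), g(1), … for moves {7, 8}:
k:     0  1  2  3  4  5  6  7  8  9 10 11
g(k):  0  0  0  0  0  0  0  1  1  1  1  1
So g(11) = 1.

1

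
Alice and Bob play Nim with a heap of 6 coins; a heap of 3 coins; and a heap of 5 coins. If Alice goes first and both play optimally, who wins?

Compute the nim-sum pairwise:
6 XOR 3 = 5
5 XOR 5 = 0
The nim-sum is 0, so this is a P-position: the player to move is in a losing position under optimal play; Alice is about to move from it and so loses — Bob wins.

Bob wins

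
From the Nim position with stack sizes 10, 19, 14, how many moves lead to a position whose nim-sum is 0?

Nim-sum: 10 ^ 19 ^ 14 = 23.
The overall nim-sum is X = 23. A stack of size p has a winning move iff p XOR X < p (reduce it to p XOR X).
  10: 10 XOR 23 = 29 ≥ 10 — no move.
  19: 19 XOR 23 = 4 < 19 — winning move (to 4).
  14: 14 XOR 23 = 25 ≥ 14 — no move.
That gives 1 winning move.

1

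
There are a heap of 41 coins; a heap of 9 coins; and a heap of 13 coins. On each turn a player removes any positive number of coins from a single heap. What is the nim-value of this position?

45

Compute the nim-sum pairwise:
41 ⊕ 9 = 32
32 ⊕ 13 = 45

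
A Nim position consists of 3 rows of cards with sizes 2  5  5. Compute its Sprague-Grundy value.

2

Nim-sum: 2 ⊕ 5 ⊕ 5 = 2.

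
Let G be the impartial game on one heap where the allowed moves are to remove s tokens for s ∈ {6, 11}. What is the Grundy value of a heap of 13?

2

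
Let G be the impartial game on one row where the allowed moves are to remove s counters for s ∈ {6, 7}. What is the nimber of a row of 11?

Build the Grundy sequence with g(k) = mex{g(k−s) : s ∈ {6, 7}, s ≤ k}:
g(0) = mex{} = 0
g(1) = mex{} = 0
g(2) = mex{} = 0
g(3) = mex{} = 0
g(4) = mex{} = 0
g(5) = mex{} = 0
g(6) = mex{0} = 1
g(7) = mex{0} = 1
g(8) = mex{0} = 1
g(9) = mex{0} = 1
g(10) = mex{0} = 1
g(11) = mex{0} = 1
So g(11) = 1.

1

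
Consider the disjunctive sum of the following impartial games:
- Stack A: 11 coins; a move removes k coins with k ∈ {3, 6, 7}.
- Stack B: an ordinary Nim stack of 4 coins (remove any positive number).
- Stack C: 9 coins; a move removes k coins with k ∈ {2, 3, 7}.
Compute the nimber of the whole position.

Build the Grundy sequence for stack A with g(k) = mex{g(k−s) : s ∈ {3, 6, 7}, s ≤ k}:
g(0) = mex{} = 0
g(1) = mex{} = 0
g(2) = mex{} = 0
g(3) = mex{0} = 1
g(4) = mex{0} = 1
g(5) = mex{0} = 1
g(6) = mex{0,1} = 2
g(7) = mex{0,1} = 2
g(8) = mex{0,1} = 2
g(9) = mex{0,1,2} = 3
g(10) = mex{1,2} = 0
g(11) = mex{1,2} = 0
So g(11) = 0.
Stack B is a plain Nim stack of size 4, so its Grundy value is 4.
For stack C, compute g(0), g(1), … with moves {2, 3, 7}:
k:     0  1  2  3  4  5  6  7  8  9
g(k):  0  0  1  1  2  0  0  1  1  2
So g(9) = 2.
By the Sprague-Grundy theorem, the Grundy value of a sum of independent games is the XOR of the component values.
Combined value = 0 XOR 4 XOR 2 = 6.

6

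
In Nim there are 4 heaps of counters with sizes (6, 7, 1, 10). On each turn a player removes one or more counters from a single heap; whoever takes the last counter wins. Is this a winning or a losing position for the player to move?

Winning position

Write each in binary and XOR column by column:
  0110  (6)
  0111  (7)
  0001  (1)
  1010  (10)
  ----
  1010  (10)
The nim-sum is 10 ≠ 0, so this is an N-position: the player to move can win.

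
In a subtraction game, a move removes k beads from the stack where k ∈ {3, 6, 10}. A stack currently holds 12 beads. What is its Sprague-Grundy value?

Compute g(0), g(1), … for moves {3, 6, 10}:
k:     0  1  2  3  4  5  6  7  8  9 10 11 12
g(k):  0  0  0  1  1  1  2  2  2  0  3  3  1
So g(12) = 1.

1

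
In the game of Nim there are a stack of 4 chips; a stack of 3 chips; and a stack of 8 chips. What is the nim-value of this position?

15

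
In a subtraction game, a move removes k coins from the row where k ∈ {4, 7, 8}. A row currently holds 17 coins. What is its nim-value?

Grundy values for subtraction set {4, 7, 8}:
k:     0  1  2  3  4  5  6  7  8  9 10 11 12 13 14 15 16 17
g(k):  0  0  0  0  1  1  1  1  2  2  2  2  0  0  0  0  1  1
So g(17) = 1.

1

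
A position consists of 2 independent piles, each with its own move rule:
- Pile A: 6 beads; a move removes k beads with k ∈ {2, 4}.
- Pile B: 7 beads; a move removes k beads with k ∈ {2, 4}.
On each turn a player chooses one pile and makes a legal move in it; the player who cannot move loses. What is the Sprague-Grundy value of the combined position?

0

Build the Grundy sequence for pile A with g(k) = mex{g(k−s) : s ∈ {2, 4}, s ≤ k}:
k:     0  1  2  3  4  5  6
g(k):  0  0  1  1  2  2  0
So g(6) = 0.
Build the Grundy sequence for pile B with g(k) = mex{g(k−s) : s ∈ {2, 4}, s ≤ k}:
k:     0  1  2  3  4  5  6  7
g(k):  0  0  1  1  2  2  0  0
So g(7) = 0.
By the Sprague-Grundy theorem, the Grundy value of a sum of independent games is the XOR of the component values.
Combined value = 0 XOR 0 = 0.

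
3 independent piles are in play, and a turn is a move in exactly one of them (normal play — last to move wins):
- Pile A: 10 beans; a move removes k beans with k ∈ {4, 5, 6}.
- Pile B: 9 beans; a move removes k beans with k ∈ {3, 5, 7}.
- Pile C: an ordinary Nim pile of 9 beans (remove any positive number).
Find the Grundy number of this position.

Build the Grundy sequence for pile A with g(k) = mex{g(k−s) : s ∈ {4, 5, 6}, s ≤ k}:
g(0) = mex{} = 0
g(1) = mex{} = 0
g(2) = mex{} = 0
g(3) = mex{} = 0
g(4) = mex{0} = 1
g(5) = mex{0} = 1
g(6) = mex{0} = 1
g(7) = mex{0} = 1
g(8) = mex{0,1} = 2
g(9) = mex{0,1} = 2
g(10) = mex{1} = 0
So g(10) = 0.
Build the Grundy sequence for pile B with g(k) = mex{g(k−s) : s ∈ {3, 5, 7}, s ≤ k}:
g(0) = mex{} = 0
g(1) = mex{} = 0
g(2) = mex{} = 0
g(3) = mex{0} = 1
g(4) = mex{0} = 1
g(5) = mex{0} = 1
g(6) = mex{0,1} = 2
g(7) = mex{0,1} = 2
g(8) = mex{0,1} = 2
g(9) = mex{0,1,2} = 3
So g(9) = 3.
Pile C is a plain Nim pile of size 9, so its Grundy value is 9.
By the Sprague-Grundy theorem, the Grundy value of a sum of independent games is the XOR of the component values.
Combined value = 0 ⊕ 3 ⊕ 9 = 10.

10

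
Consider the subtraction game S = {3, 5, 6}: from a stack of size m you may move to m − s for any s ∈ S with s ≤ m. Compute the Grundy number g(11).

0

Build the Grundy sequence with g(k) = mex{g(k−s) : s ∈ {3, 5, 6}, s ≤ k}:
k:     0  1  2  3  4  5  6  7  8  9 10 11
g(k):  0  0  0  1  1  1  2  2  2  0  0  0
So g(11) = 0.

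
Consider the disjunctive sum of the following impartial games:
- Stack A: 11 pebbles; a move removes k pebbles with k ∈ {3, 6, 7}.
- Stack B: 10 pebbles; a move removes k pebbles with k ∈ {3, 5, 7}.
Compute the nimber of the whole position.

0

For stack A, compute g(0), g(1), … with moves {3, 6, 7}:
k:     0  1  2  3  4  5  6  7  8  9 10 11
g(k):  0  0  0  1  1  1  2  2  2  3  0  0
So g(11) = 0.
For stack B, compute g(0), g(1), … with moves {3, 5, 7}:
g(0) = mex{} = 0
g(1) = mex{} = 0
g(2) = mex{} = 0
g(3) = mex{0} = 1
g(4) = mex{0} = 1
g(5) = mex{0} = 1
g(6) = mex{0,1} = 2
g(7) = mex{0,1} = 2
g(8) = mex{0,1} = 2
g(9) = mex{0,1,2} = 3
g(10) = mex{1,2} = 0
So g(10) = 0.
The value of a disjunctive sum is the nim-sum of the parts.
Combined value = 0 ⊕ 0 = 0.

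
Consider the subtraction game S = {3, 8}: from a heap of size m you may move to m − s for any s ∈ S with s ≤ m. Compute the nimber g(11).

0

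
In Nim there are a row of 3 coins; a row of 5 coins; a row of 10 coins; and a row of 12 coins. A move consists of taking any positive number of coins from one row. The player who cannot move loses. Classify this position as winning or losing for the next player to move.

Bitwise XOR of the heap sizes:
  0011  (3)
  0101  (5)
  1010  (10)
  1100  (12)
  ----
  0000  (0)
The nim-sum is 0, so this is a P-position: the player to move is in a losing position under optimal play.

Losing position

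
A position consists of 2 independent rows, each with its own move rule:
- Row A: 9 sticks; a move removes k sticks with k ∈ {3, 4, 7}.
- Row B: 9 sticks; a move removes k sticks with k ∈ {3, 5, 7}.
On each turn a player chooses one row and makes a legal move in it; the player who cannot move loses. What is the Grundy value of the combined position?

0

Grundy values for row A (subtraction set {3, 4, 7}):
g(0) = mex{} = 0
g(1) = mex{} = 0
g(2) = mex{} = 0
g(3) = mex{0} = 1
g(4) = mex{0} = 1
g(5) = mex{0} = 1
g(6) = mex{0,1} = 2
g(7) = mex{0,1} = 2
g(8) = mex{0,1} = 2
g(9) = mex{0,1,2} = 3
So g(9) = 3.
For row B, compute g(0), g(1), … with moves {3, 5, 7}:
k:     0  1  2  3  4  5  6  7  8  9
g(k):  0  0  0  1  1  1  2  2  2  3
So g(9) = 3.
By the Sprague-Grundy theorem, the Grundy value of a sum of independent games is the XOR of the component values.
Combined value = 3 XOR 3 = 0.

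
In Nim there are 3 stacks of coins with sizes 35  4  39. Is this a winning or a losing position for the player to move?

Nim-sum: 35 ^ 4 ^ 39 = 0.
The nim-sum is 0, so this is a P-position: the player to move is in a losing position under optimal play.

Losing position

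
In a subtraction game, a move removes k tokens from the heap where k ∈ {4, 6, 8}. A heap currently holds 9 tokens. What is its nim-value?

2

Grundy values for subtraction set {4, 6, 8}:
k:     0  1  2  3  4  5  6  7  8  9
g(k):  0  0  0  0  1  1  1  1  2  2
So g(9) = 2.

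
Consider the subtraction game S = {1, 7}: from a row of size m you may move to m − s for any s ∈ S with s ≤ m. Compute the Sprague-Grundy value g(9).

Build the Grundy sequence with g(k) = mex{g(k−s) : s ∈ {1, 7}, s ≤ k}:
g(0) = mex{} = 0
g(1) = mex{0} = 1
g(2) = mex{1} = 0
g(3) = mex{0} = 1
g(4) = mex{1} = 0
g(5) = mex{0} = 1
g(6) = mex{1} = 0
g(7) = mex{0} = 1
g(8) = mex{1} = 0
g(9) = mex{0} = 1
So g(9) = 1.

1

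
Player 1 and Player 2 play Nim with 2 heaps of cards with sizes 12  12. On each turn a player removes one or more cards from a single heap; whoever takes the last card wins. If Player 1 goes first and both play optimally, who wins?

Player 2 wins

Write each in binary and XOR column by column:
  1100  (12)
  1100  (12)
  ----
  0000  (0)
The nim-sum is 0, so this is a P-position: the player to move is in a losing position under optimal play; Player 1 is about to move from it and so loses — Player 2 wins.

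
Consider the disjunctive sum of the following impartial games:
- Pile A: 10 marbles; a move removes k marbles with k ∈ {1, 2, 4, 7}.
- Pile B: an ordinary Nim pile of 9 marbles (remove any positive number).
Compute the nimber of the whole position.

For pile A, compute g(0), g(1), … with moves {1, 2, 4, 7}:
g(0) = mex{} = 0
g(1) = mex{0} = 1
g(2) = mex{0,1} = 2
g(3) = mex{1,2} = 0
g(4) = mex{0,2} = 1
g(5) = mex{0,1} = 2
g(6) = mex{1,2} = 0
g(7) = mex{0,2} = 1
g(8) = mex{0,1} = 2
g(9) = mex{1,2} = 0
g(10) = mex{0,2} = 1
So g(10) = 1.
Pile B is a plain Nim pile of size 9, so its Grundy value is 9.
By the Sprague-Grundy theorem, the Grundy value of a sum of independent games is the XOR of the component values.
Combined value = 1 XOR 9 = 8.

8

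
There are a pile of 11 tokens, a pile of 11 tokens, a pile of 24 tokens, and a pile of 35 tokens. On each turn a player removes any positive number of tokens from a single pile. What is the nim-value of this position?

59

Compute the nim-sum pairwise:
11 XOR 11 = 0
0 XOR 24 = 24
24 XOR 35 = 59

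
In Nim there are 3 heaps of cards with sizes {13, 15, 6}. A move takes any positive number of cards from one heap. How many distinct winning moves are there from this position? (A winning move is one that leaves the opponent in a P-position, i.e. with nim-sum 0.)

3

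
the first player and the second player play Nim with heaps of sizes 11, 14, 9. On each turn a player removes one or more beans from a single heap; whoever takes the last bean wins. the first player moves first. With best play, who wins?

the first player wins

In binary:
  1011  (11)
  1110  (14)
  1001  (9)
  ----
  1100  (12)
The nim-sum is 12 ≠ 0, so this is an N-position: the player to move can win; the first player has a winning move.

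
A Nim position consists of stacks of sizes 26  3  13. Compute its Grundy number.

Nim-sum: 26 XOR 3 XOR 13 = 20.

20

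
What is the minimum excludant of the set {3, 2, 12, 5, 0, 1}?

4

The values 0, 1, 2, 3 are all present; 4 is the first non-negative integer missing from the set.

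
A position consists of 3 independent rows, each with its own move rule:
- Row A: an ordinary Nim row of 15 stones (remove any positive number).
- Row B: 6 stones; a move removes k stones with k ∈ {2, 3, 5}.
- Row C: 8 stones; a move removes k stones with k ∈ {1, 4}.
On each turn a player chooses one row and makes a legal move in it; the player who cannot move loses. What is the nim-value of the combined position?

13

Row A is a plain Nim row of size 15, so its Grundy value is 15.
Grundy values for row B (subtraction set {2, 3, 5}):
g(0) = mex{} = 0
g(1) = mex{} = 0
g(2) = mex{0} = 1
g(3) = mex{0} = 1
g(4) = mex{0,1} = 2
g(5) = mex{0,1} = 2
g(6) = mex{0,1,2} = 3
So g(6) = 3.
Grundy values for row C (subtraction set {1, 4}):
k:     0  1  2  3  4  5  6  7  8
g(k):  0  1  0  1  2  0  1  0  1
So g(8) = 1.
By the Sprague-Grundy theorem, the Grundy value of a sum of independent games is the XOR of the component values.
Combined value = 15 XOR 3 XOR 1 = 13.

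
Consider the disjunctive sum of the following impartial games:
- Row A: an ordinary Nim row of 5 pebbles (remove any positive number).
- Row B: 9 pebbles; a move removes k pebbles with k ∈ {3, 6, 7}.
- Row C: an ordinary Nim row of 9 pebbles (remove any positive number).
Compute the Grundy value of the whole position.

Row A is a plain Nim row of size 5, so its Grundy value is 5.
For row B, compute g(0), g(1), … with moves {3, 6, 7}:
g(0) = mex{} = 0
g(1) = mex{} = 0
g(2) = mex{} = 0
g(3) = mex{0} = 1
g(4) = mex{0} = 1
g(5) = mex{0} = 1
g(6) = mex{0,1} = 2
g(7) = mex{0,1} = 2
g(8) = mex{0,1} = 2
g(9) = mex{0,1,2} = 3
So g(9) = 3.
Row C is a plain Nim row of size 9, so its Grundy value is 9.
By the Sprague-Grundy theorem, the Grundy value of a sum of independent games is the XOR of the component values.
Combined value = 5 XOR 3 XOR 9 = 15.

15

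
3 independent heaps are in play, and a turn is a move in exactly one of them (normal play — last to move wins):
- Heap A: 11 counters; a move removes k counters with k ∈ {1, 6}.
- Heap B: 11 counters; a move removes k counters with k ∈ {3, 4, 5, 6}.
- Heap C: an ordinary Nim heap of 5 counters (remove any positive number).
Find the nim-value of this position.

Grundy values for heap A (subtraction set {1, 6}):
g(0) = mex{} = 0
g(1) = mex{0} = 1
g(2) = mex{1} = 0
g(3) = mex{0} = 1
g(4) = mex{1} = 0
g(5) = mex{0} = 1
g(6) = mex{0,1} = 2
g(7) = mex{1,2} = 0
g(8) = mex{0} = 1
g(9) = mex{1} = 0
g(10) = mex{0} = 1
g(11) = mex{1} = 0
So g(11) = 0.
Grundy values for heap B (subtraction set {3, 4, 5, 6}):
k:     0  1  2  3  4  5  6  7  8  9 10 11
g(k):  0  0  0  1  1  1  2  2  2  0  0  0
So g(11) = 0.
Heap C is a plain Nim heap of size 5, so its Grundy value is 5.
The value of a disjunctive sum is the nim-sum of the parts.
Combined value = 0 ⊕ 0 ⊕ 5 = 5.

5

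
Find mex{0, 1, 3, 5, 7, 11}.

2

The values 0, 1 are all present; 2 is the first non-negative integer missing from the set.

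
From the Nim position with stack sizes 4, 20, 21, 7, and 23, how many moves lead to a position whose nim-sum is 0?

Bitwise XOR of the heap sizes:
  00100  (4)
  10100  (20)
  10101  (21)
  00111  (7)
  10111  (23)
  -----
  10101  (21)
The overall nim-sum is X = 21. A stack of size p has a winning move iff p XOR X < p (reduce it to p XOR X).
  4: 4 XOR 21 = 17 ≥ 4 — no move.
  20: 20 XOR 21 = 1 < 20 — winning move (to 1).
  21: 21 XOR 21 = 0 < 21 — winning move (to 0).
  7: 7 XOR 21 = 18 ≥ 7 — no move.
  23: 23 XOR 21 = 2 < 23 — winning move (to 2).
That gives 3 winning moves.

3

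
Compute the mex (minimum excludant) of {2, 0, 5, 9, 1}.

3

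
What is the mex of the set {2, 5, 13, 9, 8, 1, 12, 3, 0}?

4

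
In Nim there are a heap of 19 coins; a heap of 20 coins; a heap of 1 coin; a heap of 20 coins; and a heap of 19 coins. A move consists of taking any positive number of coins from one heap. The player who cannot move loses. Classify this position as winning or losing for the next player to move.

Winning position

Compute the nim-sum pairwise:
19 ⊕ 20 = 7
7 ⊕ 1 = 6
6 ⊕ 20 = 18
18 ⊕ 19 = 1
The nim-sum is 1 ≠ 0, so this is an N-position: the player to move can win.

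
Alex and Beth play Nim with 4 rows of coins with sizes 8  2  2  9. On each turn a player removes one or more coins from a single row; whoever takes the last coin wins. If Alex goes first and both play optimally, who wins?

In binary:
  1000  (8)
  0010  (2)
  0010  (2)
  1001  (9)
  ----
  0001  (1)
The nim-sum is 1 ≠ 0, so this is an N-position: the player to move can win; Alex has a winning move.

Alex wins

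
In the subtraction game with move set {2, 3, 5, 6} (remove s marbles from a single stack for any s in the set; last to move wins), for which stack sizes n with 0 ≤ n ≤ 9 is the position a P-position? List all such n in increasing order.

0, 1, 8, 9

Grundy values for subtraction set {2, 3, 5, 6}:
k:     0  1  2  3  4  5  6  7  8  9
g(k):  0  0  1  1  2  2  3  3  0  0
The P-positions (g = 0) in 0..9 are 0, 1, 8, 9.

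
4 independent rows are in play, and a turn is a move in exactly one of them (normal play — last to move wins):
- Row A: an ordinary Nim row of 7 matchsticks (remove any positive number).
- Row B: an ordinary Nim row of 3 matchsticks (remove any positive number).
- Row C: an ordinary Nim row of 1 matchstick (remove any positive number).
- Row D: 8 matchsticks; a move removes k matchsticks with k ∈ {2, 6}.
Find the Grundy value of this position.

5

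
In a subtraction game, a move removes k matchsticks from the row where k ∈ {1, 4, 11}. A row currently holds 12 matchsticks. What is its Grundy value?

0

Grundy values for subtraction set {1, 4, 11}:
g(0) = mex{} = 0
g(1) = mex{0} = 1
g(2) = mex{1} = 0
g(3) = mex{0} = 1
g(4) = mex{0,1} = 2
g(5) = mex{1,2} = 0
g(6) = mex{0} = 1
g(7) = mex{1} = 0
g(8) = mex{0,2} = 1
g(9) = mex{0,1} = 2
g(10) = mex{1,2} = 0
g(11) = mex{0} = 1
g(12) = mex{1} = 0
So g(12) = 0.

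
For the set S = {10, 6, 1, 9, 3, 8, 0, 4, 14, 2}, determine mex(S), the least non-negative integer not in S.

The values 0, 1, 2, 3, 4 are all present; 5 is the first non-negative integer missing from the set.

5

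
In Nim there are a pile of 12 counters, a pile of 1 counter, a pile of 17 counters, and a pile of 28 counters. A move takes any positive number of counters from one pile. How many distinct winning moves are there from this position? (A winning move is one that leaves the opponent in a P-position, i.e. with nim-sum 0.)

0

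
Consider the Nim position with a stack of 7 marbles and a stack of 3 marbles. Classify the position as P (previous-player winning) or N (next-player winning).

N-position

Write each in binary and XOR column by column:
  111  (7)
  011  (3)
  ---
  100  (4)
The nim-sum is 4 ≠ 0, so this is an N-position: the player to move can win.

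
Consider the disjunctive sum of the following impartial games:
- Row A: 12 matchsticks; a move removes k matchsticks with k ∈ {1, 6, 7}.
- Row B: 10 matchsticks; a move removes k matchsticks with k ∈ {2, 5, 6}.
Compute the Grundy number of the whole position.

Build the Grundy sequence for row A with g(k) = mex{g(k−s) : s ∈ {1, 6, 7}, s ≤ k}:
g(0) = mex{} = 0
g(1) = mex{0} = 1
g(2) = mex{1} = 0
g(3) = mex{0} = 1
g(4) = mex{1} = 0
g(5) = mex{0} = 1
g(6) = mex{0,1} = 2
g(7) = mex{0,1,2} = 3
g(8) = mex{0,1,3} = 2
g(9) = mex{0,1,2} = 3
g(10) = mex{0,1,3} = 2
g(11) = mex{0,1,2} = 3
g(12) = mex{1,2,3} = 0
So g(12) = 0.
Build the Grundy sequence for row B with g(k) = mex{g(k−s) : s ∈ {2, 5, 6}, s ≤ k}:
g(0) = mex{} = 0
g(1) = mex{} = 0
g(2) = mex{0} = 1
g(3) = mex{0} = 1
g(4) = mex{1} = 0
g(5) = mex{0,1} = 2
g(6) = mex{0} = 1
g(7) = mex{0,1,2} = 3
g(8) = mex{1} = 0
g(9) = mex{0,1,3} = 2
g(10) = mex{0,2} = 1
So g(10) = 1.
The value of a disjunctive sum is the nim-sum of the parts.
Combined value = 0 XOR 1 = 1.

1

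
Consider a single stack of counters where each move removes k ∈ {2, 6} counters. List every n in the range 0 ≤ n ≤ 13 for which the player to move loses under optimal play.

0, 1, 4, 5, 8, 9, 12, 13

Compute g(0), g(1), … for moves {2, 6}:
g(0) = mex{} = 0
g(1) = mex{} = 0
g(2) = mex{0} = 1
g(3) = mex{0} = 1
g(4) = mex{1} = 0
g(5) = mex{1} = 0
g(6) = mex{0} = 1
g(7) = mex{0} = 1
g(8) = mex{1} = 0
g(9) = mex{1} = 0
g(10) = mex{0} = 1
g(11) = mex{0} = 1
g(12) = mex{1} = 0
g(13) = mex{1} = 0
The P-positions (g = 0) in 0..13 are 0, 1, 4, 5, 8, 9, 12, 13.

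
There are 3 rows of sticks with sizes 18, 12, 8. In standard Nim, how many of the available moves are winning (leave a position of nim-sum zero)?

1

Write each in binary and XOR column by column:
  10010  (18)
  01100  (12)
  01000  (8)
  -----
  10110  (22)
The overall nim-sum is X = 22. A row of size p has a winning move iff p XOR X < p (reduce it to p XOR X).
  18: 18 XOR 22 = 4 < 18 — winning move (to 4).
  12: 12 XOR 22 = 26 ≥ 12 — no move.
  8: 8 XOR 22 = 30 ≥ 8 — no move.
That gives 1 winning move.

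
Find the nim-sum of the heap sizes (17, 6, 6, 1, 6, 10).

28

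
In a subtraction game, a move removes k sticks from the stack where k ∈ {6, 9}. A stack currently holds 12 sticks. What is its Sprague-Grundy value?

Grundy values for subtraction set {6, 9}:
g(0) = mex{} = 0
g(1) = mex{} = 0
g(2) = mex{} = 0
g(3) = mex{} = 0
g(4) = mex{} = 0
g(5) = mex{} = 0
g(6) = mex{0} = 1
g(7) = mex{0} = 1
g(8) = mex{0} = 1
g(9) = mex{0} = 1
g(10) = mex{0} = 1
g(11) = mex{0} = 1
g(12) = mex{0,1} = 2
So g(12) = 2.

2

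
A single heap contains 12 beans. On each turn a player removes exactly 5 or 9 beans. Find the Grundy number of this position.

2

Build the Grundy sequence with g(k) = mex{g(k−s) : s ∈ {5, 9}, s ≤ k}:
g(0) = mex{} = 0
g(1) = mex{} = 0
g(2) = mex{} = 0
g(3) = mex{} = 0
g(4) = mex{} = 0
g(5) = mex{0} = 1
g(6) = mex{0} = 1
g(7) = mex{0} = 1
g(8) = mex{0} = 1
g(9) = mex{0} = 1
g(10) = mex{0,1} = 2
g(11) = mex{0,1} = 2
g(12) = mex{0,1} = 2
So g(12) = 2.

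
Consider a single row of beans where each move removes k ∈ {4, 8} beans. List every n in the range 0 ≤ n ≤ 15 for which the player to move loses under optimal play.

Grundy values for subtraction set {4, 8}:
k:     0  1  2  3  4  5  6  7  8  9 10 11 12 13 14 15
g(k):  0  0  0  0  1  1  1  1  2  2  2  2  0  0  0  0
The P-positions (g = 0) in 0..15 are 0, 1, 2, 3, 12, 13, 14, 15.

0, 1, 2, 3, 12, 13, 14, 15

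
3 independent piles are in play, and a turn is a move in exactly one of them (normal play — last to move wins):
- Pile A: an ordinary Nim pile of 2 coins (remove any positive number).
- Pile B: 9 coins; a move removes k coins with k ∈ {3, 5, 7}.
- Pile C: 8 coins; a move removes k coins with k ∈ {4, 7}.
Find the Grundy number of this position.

3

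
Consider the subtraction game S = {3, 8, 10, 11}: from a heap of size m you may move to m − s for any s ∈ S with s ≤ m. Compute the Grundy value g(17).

3

Grundy values for subtraction set {3, 8, 10, 11}:
k:     0  1  2  3  4  5  6  7  8  9 10 11 12 13 14 15 16 17
g(k):  0  0  0  1  1  1  0  0  2  1  1  3  2  2  2  3  3  3
So g(17) = 3.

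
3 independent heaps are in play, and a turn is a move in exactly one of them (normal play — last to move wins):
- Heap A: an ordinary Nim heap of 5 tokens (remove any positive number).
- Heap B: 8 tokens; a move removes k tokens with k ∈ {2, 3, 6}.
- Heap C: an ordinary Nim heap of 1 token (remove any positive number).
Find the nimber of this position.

6

Heap A is a plain Nim heap of size 5, so its Grundy value is 5.
Build the Grundy sequence for heap B with g(k) = mex{g(k−s) : s ∈ {2, 3, 6}, s ≤ k}:
g(0) = mex{} = 0
g(1) = mex{} = 0
g(2) = mex{0} = 1
g(3) = mex{0} = 1
g(4) = mex{0,1} = 2
g(5) = mex{1} = 0
g(6) = mex{0,1,2} = 3
g(7) = mex{0,2} = 1
g(8) = mex{0,1,3} = 2
So g(8) = 2.
Heap C is a plain Nim heap of size 1, so its Grundy value is 1.
By the Sprague-Grundy theorem, the Grundy value of a sum of independent games is the XOR of the component values.
Combined value = 5 XOR 2 XOR 1 = 6.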